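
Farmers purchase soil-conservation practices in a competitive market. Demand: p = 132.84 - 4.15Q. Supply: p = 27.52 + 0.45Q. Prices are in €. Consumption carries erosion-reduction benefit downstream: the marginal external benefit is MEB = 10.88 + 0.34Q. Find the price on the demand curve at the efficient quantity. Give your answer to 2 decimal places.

Social marginal benefit = demand + MEB = 143.72 - 3.81Q.
Set SMB = MC: 143.72 - 3.81Q = 27.52 + 0.45Q → Q* = 27.2770.
Consumer price on the demand curve at Q*: 132.84 − 4.15×27.2770 = 19.6405.

P = €19.64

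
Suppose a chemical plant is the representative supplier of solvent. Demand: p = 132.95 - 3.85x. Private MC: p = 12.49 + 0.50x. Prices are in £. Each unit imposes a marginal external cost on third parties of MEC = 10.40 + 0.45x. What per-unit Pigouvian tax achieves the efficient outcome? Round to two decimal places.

Social marginal cost = private MC + MEC = 22.89 + 0.95x.
Set SMC = demand: 22.89 + 0.95x = 132.95 - 3.85x → x* = 22.9292.
The Pigouvian tax equals MEC at x*: 10.40 + 0.45×22.9292 = 20.7181.

tax = £20.72 per unit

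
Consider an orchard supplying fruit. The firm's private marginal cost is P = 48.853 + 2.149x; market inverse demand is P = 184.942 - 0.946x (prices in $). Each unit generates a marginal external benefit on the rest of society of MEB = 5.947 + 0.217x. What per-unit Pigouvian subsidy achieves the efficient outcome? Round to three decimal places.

subsidy = $16.656 per unit

Social marginal cost = private MC − MEB = 42.906 + 1.932x.
Set SMC = demand: 42.906 + 1.932x = 184.942 - 0.946x → x* = 49.3523.
The Pigouvian subsidy equals MEB at x*: 5.947 + 0.217×49.3523 = 16.6564.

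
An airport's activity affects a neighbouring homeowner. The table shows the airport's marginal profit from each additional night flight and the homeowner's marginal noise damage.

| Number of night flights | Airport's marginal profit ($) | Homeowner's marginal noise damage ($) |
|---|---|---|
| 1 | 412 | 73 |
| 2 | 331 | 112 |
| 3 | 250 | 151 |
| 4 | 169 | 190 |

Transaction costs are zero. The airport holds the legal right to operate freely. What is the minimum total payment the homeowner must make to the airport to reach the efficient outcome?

Left alone the airport would choose level 4 (marginal profit stays positive).
Efficient level: k* = 3 (marginal profit ≥ marginal noise damage through 3).
The homeowner must at least cover the airport's forgone profit from cutting 4→3: 169 = 169.

$169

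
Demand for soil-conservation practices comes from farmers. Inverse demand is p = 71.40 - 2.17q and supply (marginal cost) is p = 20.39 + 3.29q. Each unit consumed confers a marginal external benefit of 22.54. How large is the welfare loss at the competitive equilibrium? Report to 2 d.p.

Market equilibrium (private): 20.39 + 3.29q = 71.40 - 2.17q → q_m = 9.3425.
Social marginal benefit = demand + MEB = 93.94 - 2.17q.
Set SMB = MC: 93.94 - 2.17q = 20.39 + 3.29q → q* = 13.4707.
Height of the DWL triangle at q_m is SMB(q_m) − MC(q_m) = MEB(q_m) = 22.5400.
DWL = ½ × 4.1282 × 22.5400 = 46.5248.

DWL = 46.52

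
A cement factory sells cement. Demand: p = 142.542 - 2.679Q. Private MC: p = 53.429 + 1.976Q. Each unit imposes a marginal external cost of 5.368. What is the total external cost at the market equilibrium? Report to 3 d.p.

Market equilibrium (private): 53.429 + 1.976Q = 142.542 - 2.679Q → Q_m = 19.1435.
Total external cost = MEC × Q_m = 5.368 × 19.1435 = 102.7623.

102.762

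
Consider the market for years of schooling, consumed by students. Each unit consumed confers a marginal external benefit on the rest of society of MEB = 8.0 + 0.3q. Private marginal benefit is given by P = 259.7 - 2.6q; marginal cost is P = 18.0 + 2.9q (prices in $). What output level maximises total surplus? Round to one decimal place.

q* = 48.0

Social marginal benefit = demand + MEB = 267.7 - 2.3q.
Set SMB = MC: 267.7 - 2.3q = 18.0 + 2.9q → q* = 48.0192.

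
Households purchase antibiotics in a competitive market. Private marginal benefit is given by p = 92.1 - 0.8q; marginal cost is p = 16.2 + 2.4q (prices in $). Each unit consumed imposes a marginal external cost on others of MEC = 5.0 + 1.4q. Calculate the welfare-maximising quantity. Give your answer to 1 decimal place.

Social marginal benefit = demand − MEC = 87.1 - 2.2q.
Set SMB = MC: 87.1 - 2.2q = 16.2 + 2.4q → q* = 15.4130.

q* = 15.4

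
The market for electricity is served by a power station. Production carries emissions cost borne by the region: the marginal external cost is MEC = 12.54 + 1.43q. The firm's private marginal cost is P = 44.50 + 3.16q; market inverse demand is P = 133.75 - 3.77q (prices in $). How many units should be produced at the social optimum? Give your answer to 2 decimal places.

q* = 9.18

Social marginal cost = private MC + MEC = 57.04 + 4.59q.
Set SMC = demand: 57.04 + 4.59q = 133.75 - 3.77q → q* = 9.1758.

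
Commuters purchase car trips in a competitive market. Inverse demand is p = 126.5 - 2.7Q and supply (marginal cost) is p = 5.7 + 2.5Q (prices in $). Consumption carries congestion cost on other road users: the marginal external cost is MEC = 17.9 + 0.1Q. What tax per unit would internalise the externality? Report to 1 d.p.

tax = $19.8 per unit

Social marginal benefit = demand − MEC = 108.6 - 2.8Q.
Set SMB = MC: 108.6 - 2.8Q = 5.7 + 2.5Q → Q* = 19.4151.
The Pigouvian tax equals MEC at Q*: 17.9 + 0.1×19.4151 = 19.8415.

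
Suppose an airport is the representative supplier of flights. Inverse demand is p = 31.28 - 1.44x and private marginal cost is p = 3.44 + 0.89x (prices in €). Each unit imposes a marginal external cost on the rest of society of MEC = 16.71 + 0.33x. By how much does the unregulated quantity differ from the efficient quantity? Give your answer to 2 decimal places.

7.76 units

Market equilibrium (private): 3.44 + 0.89x = 31.28 - 1.44x → x_m = 11.9485.
Social marginal cost = private MC + MEC = 20.15 + 1.22x.
Set SMC = demand: 20.15 + 1.22x = 31.28 - 1.44x → x* = 4.1842.
Gap = |11.9485 − 4.1842| = 7.7643.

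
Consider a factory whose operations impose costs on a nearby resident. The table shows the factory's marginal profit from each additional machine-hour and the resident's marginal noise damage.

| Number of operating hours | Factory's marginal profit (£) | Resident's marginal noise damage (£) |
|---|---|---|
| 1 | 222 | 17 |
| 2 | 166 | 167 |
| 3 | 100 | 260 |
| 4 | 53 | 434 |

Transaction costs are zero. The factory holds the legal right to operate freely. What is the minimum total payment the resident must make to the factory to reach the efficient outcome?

Left alone the factory would choose level 4 (marginal profit stays positive).
Efficient level: k* = 1 (marginal profit ≥ marginal noise damage through 1).
The resident must at least cover the factory's forgone profit from cutting 4→1: 166 + 100 + 53 = 319.

£319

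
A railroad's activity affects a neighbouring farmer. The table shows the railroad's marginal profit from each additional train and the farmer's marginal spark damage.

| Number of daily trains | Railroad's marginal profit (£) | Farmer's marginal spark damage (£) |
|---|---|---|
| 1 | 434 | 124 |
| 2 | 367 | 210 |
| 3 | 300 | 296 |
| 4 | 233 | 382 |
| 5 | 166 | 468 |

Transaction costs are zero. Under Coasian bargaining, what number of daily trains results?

Bargaining reaches the level where marginal profit last exceeds marginal spark damage.
That holds through level 3 (300 ≥ 296) but not at 4 (233 < 382).

3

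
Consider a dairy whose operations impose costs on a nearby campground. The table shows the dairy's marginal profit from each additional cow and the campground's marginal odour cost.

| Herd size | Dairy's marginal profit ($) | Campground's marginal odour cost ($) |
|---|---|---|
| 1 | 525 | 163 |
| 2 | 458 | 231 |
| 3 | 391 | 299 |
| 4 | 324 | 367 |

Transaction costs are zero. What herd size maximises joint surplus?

3

Bargaining reaches the level where marginal profit last exceeds marginal odour cost.
That holds through level 3 (391 ≥ 299) but not at 4 (324 < 367).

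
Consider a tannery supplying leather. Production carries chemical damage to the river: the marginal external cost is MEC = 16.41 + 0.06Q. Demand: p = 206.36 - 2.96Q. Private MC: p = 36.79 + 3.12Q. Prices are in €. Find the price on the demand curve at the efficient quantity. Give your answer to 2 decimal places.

P = €132.52

Social marginal cost = private MC + MEC = 53.20 + 3.18Q.
Set SMC = demand: 53.20 + 3.18Q = 206.36 - 2.96Q → Q* = 24.9446.
Consumer price on the demand curve at Q*: 206.36 − 2.96×24.9446 = 132.5240.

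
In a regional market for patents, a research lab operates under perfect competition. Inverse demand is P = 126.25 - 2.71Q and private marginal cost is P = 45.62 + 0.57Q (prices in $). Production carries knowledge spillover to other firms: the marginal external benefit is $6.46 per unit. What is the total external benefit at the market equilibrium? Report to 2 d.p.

Market equilibrium (private): 45.62 + 0.57Q = 126.25 - 2.71Q → Q_m = 24.5823.
Total external benefit = MEB × Q_m = 6.46 × 24.5823 = 158.8017.

$158.80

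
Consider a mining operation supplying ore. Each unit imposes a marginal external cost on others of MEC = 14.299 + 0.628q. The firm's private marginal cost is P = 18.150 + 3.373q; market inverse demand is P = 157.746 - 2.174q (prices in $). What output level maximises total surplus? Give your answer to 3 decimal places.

q* = 20.291

Social marginal cost = private MC + MEC = 32.449 + 4.001q.
Set SMC = demand: 32.449 + 4.001q = 157.746 - 2.174q → q* = 20.2910.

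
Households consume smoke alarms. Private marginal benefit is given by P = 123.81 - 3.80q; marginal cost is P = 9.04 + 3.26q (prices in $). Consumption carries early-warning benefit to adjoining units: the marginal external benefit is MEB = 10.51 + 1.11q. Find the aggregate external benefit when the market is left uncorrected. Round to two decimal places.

$317.52

Market equilibrium (private): 9.04 + 3.26q = 123.81 - 3.80q → q_m = 16.2564.
Total external benefit = ∫₀^{q_m} (10.51 + 1.11q) dq = 10.51×16.2564 + ½×1.11×16.2564² = 317.5249.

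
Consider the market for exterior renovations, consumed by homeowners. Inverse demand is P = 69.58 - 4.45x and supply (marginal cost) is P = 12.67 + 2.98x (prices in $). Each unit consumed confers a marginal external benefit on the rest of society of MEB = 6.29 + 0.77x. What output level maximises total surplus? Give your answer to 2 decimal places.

x* = 9.49

Social marginal benefit = demand + MEB = 75.87 - 3.68x.
Set SMB = MC: 75.87 - 3.68x = 12.67 + 2.98x → x* = 9.4895.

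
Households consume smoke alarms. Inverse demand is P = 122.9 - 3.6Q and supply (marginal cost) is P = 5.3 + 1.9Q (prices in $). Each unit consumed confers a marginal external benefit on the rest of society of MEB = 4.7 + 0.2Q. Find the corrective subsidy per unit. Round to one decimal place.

Social marginal benefit = demand + MEB = 127.6 - 3.4Q.
Set SMB = MC: 127.6 - 3.4Q = 5.3 + 1.9Q → Q* = 23.0755.
The Pigouvian subsidy equals MEB at Q*: 4.7 + 0.2×23.0755 = 9.3151.

subsidy = $9.3 per unit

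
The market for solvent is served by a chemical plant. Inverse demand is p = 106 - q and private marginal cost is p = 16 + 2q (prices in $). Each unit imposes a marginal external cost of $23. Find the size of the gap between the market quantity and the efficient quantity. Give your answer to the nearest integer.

Market equilibrium (private): 16 + 2q = 106 - q → q_m = 30.0000.
Social marginal cost = private MC + MEC = 39 + 2q.
Set SMC = demand: 39 + 2q = 106 - q → q* = 22.3333.
Gap = |30.0000 − 22.3333| = 7.6667.

8 units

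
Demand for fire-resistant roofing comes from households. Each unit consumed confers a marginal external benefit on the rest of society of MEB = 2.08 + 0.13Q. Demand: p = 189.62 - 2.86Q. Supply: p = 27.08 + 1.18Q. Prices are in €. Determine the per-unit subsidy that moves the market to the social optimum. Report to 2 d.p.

Social marginal benefit = demand + MEB = 191.70 - 2.73Q.
Set SMB = MC: 191.70 - 2.73Q = 27.08 + 1.18Q → Q* = 42.1023.
The Pigouvian subsidy equals MEB at Q*: 2.08 + 0.13×42.1023 = 7.5533.

subsidy = €7.55 per unit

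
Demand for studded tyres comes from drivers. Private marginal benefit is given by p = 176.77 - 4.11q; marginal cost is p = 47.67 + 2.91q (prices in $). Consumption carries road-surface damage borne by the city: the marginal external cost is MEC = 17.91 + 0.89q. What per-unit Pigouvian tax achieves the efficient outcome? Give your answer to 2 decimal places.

Social marginal benefit = demand − MEC = 158.86 - 5.00q.
Set SMB = MC: 158.86 - 5.00q = 47.67 + 2.91q → q* = 14.0569.
The Pigouvian tax equals MEC at q*: 17.91 + 0.89×14.0569 = 30.4206.

tax = $30.42 per unit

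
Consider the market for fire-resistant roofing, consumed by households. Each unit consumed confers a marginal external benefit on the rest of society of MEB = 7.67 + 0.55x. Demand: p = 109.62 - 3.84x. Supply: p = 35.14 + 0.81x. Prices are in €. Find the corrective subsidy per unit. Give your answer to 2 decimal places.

subsidy = €18.69 per unit

Social marginal benefit = demand + MEB = 117.29 - 3.29x.
Set SMB = MC: 117.29 - 3.29x = 35.14 + 0.81x → x* = 20.0366.
The Pigouvian subsidy equals MEB at x*: 7.67 + 0.55×20.0366 = 18.6901.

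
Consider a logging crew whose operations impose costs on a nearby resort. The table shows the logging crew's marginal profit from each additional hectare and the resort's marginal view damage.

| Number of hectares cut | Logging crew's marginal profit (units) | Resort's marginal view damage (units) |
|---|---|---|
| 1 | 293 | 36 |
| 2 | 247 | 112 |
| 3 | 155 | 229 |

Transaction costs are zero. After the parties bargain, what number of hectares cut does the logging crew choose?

2

Bargaining reaches the level where marginal profit last exceeds marginal view damage.
That holds through level 2 (247 ≥ 112) but not at 3 (155 < 229).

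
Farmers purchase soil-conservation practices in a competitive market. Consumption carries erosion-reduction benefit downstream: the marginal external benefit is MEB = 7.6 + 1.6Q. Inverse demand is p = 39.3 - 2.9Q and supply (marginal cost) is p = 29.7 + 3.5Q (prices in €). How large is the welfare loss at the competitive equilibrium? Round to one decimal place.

DWL = €10.4

Market equilibrium (private): 29.7 + 3.5Q = 39.3 - 2.9Q → Q_m = 1.5000.
Social marginal benefit = demand + MEB = 46.9 - 1.3Q.
Set SMB = MC: 46.9 - 1.3Q = 29.7 + 3.5Q → Q* = 3.5833.
Height of the DWL triangle at Q_m is SMB(Q_m) − MC(Q_m) = MEB(Q_m) = 10.0000.
DWL = ½ × 2.0833 × 10.0000 = 10.4165.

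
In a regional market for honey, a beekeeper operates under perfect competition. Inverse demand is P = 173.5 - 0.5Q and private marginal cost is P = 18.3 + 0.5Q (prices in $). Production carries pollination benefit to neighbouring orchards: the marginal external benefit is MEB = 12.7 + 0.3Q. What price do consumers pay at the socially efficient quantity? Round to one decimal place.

Social marginal cost = private MC − MEB = 5.6 + 0.2Q.
Set SMC = demand: 5.6 + 0.2Q = 173.5 - 0.5Q → Q* = 239.8571.
Consumer price on the demand curve at Q*: 173.5 − 0.5×239.8571 = 53.5715.

P = $53.6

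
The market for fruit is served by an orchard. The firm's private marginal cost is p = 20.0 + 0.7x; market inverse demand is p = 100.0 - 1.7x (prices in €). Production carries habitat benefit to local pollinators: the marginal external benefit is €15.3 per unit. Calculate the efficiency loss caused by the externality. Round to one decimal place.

DWL = €48.8

Market equilibrium (private): 20.0 + 0.7x = 100.0 - 1.7x → x_m = 33.3333.
Social marginal cost = private MC − MEB = 4.7 + 0.7x.
Set SMC = demand: 4.7 + 0.7x = 100.0 - 1.7x → x* = 39.7083.
Height of the DWL triangle at x_m is demand(x_m) − SMC(x_m) = MEB(x_m) = 15.3000.
DWL = ½ × 6.3750 × 15.3000 = 48.7688.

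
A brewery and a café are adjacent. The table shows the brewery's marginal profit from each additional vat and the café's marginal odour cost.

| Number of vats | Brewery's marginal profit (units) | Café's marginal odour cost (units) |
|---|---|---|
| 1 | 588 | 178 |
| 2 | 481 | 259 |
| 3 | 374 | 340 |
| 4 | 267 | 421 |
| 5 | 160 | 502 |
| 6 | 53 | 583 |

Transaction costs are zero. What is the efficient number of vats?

Bargaining reaches the level where marginal profit last exceeds marginal odour cost.
That holds through level 3 (374 ≥ 340) but not at 4 (267 < 421).

3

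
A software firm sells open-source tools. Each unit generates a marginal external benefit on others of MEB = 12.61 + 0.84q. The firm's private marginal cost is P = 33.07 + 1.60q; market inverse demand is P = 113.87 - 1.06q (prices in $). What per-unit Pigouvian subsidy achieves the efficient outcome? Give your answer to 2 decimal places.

Social marginal cost = private MC − MEB = 20.46 + 0.76q.
Set SMC = demand: 20.46 + 0.76q = 113.87 - 1.06q → q* = 51.3242.
The Pigouvian subsidy equals MEB at q*: 12.61 + 0.84×51.3242 = 55.7223.

subsidy = $55.72 per unit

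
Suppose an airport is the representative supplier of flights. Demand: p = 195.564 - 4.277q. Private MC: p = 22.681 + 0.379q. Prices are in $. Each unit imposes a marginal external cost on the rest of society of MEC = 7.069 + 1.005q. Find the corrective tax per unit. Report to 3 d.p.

Social marginal cost = private MC + MEC = 29.750 + 1.384q.
Set SMC = demand: 29.750 + 1.384q = 195.564 - 4.277q → q* = 29.2906.
The Pigouvian tax equals MEC at q*: 7.069 + 1.005×29.2906 = 36.5061.

tax = $36.506 per unit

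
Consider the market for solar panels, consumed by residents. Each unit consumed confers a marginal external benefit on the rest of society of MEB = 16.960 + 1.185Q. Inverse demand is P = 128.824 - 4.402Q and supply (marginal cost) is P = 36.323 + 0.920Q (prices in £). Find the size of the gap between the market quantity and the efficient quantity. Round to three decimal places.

Market equilibrium (private): 36.323 + 0.920Q = 128.824 - 4.402Q → Q_m = 17.3809.
Social marginal benefit = demand + MEB = 145.784 - 3.217Q.
Set SMB = MC: 145.784 - 3.217Q = 36.323 + 0.920Q → Q* = 26.4590.
Gap = |17.3809 − 26.4590| = 9.0781.

9.078 units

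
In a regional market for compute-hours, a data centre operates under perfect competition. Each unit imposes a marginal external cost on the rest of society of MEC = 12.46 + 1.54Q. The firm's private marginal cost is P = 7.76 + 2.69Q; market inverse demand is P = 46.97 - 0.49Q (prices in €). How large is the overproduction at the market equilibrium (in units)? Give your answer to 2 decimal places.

6.66 units

Market equilibrium (private): 7.76 + 2.69Q = 46.97 - 0.49Q → Q_m = 12.3302.
Social marginal cost = private MC + MEC = 20.22 + 4.23Q.
Set SMC = demand: 20.22 + 4.23Q = 46.97 - 0.49Q → Q* = 5.6674.
Gap = |12.3302 − 5.6674| = 6.6628.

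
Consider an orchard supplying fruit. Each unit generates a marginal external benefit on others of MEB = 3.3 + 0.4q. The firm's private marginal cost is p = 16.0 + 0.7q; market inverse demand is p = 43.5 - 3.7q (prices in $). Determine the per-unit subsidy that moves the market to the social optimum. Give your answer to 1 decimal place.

Social marginal cost = private MC − MEB = 12.7 + 0.3q.
Set SMC = demand: 12.7 + 0.3q = 43.5 - 3.7q → q* = 7.7000.
The Pigouvian subsidy equals MEB at q*: 3.3 + 0.4×7.7000 = 6.3800.

subsidy = $6.4 per unit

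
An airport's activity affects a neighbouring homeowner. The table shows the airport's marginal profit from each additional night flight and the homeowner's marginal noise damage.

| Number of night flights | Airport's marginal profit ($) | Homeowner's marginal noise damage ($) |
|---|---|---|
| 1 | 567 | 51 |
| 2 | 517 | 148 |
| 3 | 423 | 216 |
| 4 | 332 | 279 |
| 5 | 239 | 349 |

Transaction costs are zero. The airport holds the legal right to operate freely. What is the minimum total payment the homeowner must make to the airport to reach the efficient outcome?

Left alone the airport would choose level 5 (marginal profit stays positive).
Efficient level: k* = 4 (marginal profit ≥ marginal noise damage through 4).
The homeowner must at least cover the airport's forgone profit from cutting 5→4: 239 = 239.

$239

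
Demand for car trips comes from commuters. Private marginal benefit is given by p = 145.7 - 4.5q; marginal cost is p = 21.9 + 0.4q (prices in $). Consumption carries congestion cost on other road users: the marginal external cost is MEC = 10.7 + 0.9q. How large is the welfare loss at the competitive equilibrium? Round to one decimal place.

Market equilibrium (private): 21.9 + 0.4q = 145.7 - 4.5q → q_m = 25.2653.
Social marginal benefit = demand − MEC = 135.0 - 5.4q.
Set SMB = MC: 135.0 - 5.4q = 21.9 + 0.4q → q* = 19.5000.
Height of the DWL triangle at q_m is MC(q_m) − SMB(q_m) = MEC(q_m) = 33.4388.
DWL = ½ × 5.7653 × 33.4388 = 96.3924.

DWL = $96.4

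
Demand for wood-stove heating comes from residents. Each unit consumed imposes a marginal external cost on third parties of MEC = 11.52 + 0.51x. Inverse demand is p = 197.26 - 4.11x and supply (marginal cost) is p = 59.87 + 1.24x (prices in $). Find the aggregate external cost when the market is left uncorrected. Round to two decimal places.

Market equilibrium (private): 59.87 + 1.24x = 197.26 - 4.11x → x_m = 25.6804.
Total external cost = ∫₀^{x_m} (11.52 + 0.51x) dx = 11.52×25.6804 + ½×0.51×25.6804² = 464.0064.

$464.01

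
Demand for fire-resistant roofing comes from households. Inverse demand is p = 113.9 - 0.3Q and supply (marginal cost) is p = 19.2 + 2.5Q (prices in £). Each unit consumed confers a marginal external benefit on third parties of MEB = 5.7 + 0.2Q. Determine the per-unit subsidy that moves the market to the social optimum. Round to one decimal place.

Social marginal benefit = demand + MEB = 119.6 - 0.1Q.
Set SMB = MC: 119.6 - 0.1Q = 19.2 + 2.5Q → Q* = 38.6154.
The Pigouvian subsidy equals MEB at Q*: 5.7 + 0.2×38.6154 = 13.4231.

subsidy = £13.4 per unit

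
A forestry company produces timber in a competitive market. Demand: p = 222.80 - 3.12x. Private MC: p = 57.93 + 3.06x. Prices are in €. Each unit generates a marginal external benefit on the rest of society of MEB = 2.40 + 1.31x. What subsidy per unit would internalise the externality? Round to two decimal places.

subsidy = €47.39 per unit

Social marginal cost = private MC − MEB = 55.53 + 1.75x.
Set SMC = demand: 55.53 + 1.75x = 222.80 - 3.12x → x* = 34.3470.
The Pigouvian subsidy equals MEB at x*: 2.40 + 1.31×34.3470 = 47.3946.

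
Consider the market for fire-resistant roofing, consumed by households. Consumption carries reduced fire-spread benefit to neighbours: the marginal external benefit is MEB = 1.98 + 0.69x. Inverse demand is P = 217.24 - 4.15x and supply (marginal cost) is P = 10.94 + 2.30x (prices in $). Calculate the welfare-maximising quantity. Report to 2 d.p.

x* = 36.16

Social marginal benefit = demand + MEB = 219.22 - 3.46x.
Set SMB = MC: 219.22 - 3.46x = 10.94 + 2.30x → x* = 36.1597.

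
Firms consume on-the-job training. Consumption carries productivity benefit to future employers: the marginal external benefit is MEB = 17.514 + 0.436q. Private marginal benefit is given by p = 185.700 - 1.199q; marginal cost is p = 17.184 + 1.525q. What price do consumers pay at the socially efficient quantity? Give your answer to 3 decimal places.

Social marginal benefit = demand + MEB = 203.214 - 0.763q.
Set SMB = MC: 203.214 - 0.763q = 17.184 + 1.525q → q* = 81.3068.
Consumer price on the demand curve at q*: 185.700 − 1.199×81.3068 = 88.2131.

P = 88.213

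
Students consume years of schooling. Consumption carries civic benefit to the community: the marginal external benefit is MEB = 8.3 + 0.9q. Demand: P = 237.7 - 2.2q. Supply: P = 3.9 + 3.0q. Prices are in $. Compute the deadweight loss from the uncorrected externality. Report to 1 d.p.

Market equilibrium (private): 3.9 + 3.0q = 237.7 - 2.2q → q_m = 44.9615.
Social marginal benefit = demand + MEB = 246.0 - 1.3q.
Set SMB = MC: 246.0 - 1.3q = 3.9 + 3.0q → q* = 56.3023.
Height of the DWL triangle at q_m is SMB(q_m) − MC(q_m) = MEB(q_m) = 48.7654.
DWL = ½ × 11.3408 × 48.7654 = 276.5193.

DWL = $276.5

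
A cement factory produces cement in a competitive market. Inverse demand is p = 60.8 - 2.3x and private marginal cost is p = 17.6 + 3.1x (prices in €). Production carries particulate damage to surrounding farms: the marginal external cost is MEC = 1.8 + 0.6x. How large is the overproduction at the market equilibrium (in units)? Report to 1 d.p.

Market equilibrium (private): 17.6 + 3.1x = 60.8 - 2.3x → x_m = 8.0000.
Social marginal cost = private MC + MEC = 19.4 + 3.7x.
Set SMC = demand: 19.4 + 3.7x = 60.8 - 2.3x → x* = 6.9000.
Gap = |8.0000 − 6.9000| = 1.1000.

1.1 units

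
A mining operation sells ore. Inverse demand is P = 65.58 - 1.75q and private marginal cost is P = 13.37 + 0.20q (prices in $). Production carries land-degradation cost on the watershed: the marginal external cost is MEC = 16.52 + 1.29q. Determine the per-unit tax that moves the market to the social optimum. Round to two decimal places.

tax = $30.73 per unit

Social marginal cost = private MC + MEC = 29.89 + 1.49q.
Set SMC = demand: 29.89 + 1.49q = 65.58 - 1.75q → q* = 11.0154.
The Pigouvian tax equals MEC at q*: 16.52 + 1.29×11.0154 = 30.7299.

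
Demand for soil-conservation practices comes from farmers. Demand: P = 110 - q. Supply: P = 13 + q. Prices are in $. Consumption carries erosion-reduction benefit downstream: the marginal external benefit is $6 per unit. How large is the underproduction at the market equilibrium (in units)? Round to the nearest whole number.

Market equilibrium (private): 13 + q = 110 - q → q_m = 48.5000.
Social marginal benefit = demand + MEB = 116 - q.
Set SMB = MC: 116 - q = 13 + q → q* = 51.5000.
Gap = |48.5000 − 51.5000| = 3.0000.

3 units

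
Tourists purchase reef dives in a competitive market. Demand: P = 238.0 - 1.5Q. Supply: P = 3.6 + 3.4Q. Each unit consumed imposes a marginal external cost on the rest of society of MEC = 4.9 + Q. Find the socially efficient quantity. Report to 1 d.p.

Social marginal benefit = demand − MEC = 233.1 - 2.5Q.
Set SMB = MC: 233.1 - 2.5Q = 3.6 + 3.4Q → Q* = 38.8983.

Q* = 38.9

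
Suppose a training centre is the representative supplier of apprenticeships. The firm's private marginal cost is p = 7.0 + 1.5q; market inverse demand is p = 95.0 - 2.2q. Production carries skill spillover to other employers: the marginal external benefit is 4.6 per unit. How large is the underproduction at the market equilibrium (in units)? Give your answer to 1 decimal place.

1.2 units

Market equilibrium (private): 7.0 + 1.5q = 95.0 - 2.2q → q_m = 23.7838.
Social marginal cost = private MC − MEB = 2.4 + 1.5q.
Set SMC = demand: 2.4 + 1.5q = 95.0 - 2.2q → q* = 25.0270.
Gap = |23.7838 − 25.0270| = 1.2432.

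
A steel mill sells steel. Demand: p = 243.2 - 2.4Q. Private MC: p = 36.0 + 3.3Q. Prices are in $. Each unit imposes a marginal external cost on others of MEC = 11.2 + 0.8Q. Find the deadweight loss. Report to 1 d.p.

DWL = $124.8

Market equilibrium (private): 36.0 + 3.3Q = 243.2 - 2.4Q → Q_m = 36.3509.
Social marginal cost = private MC + MEC = 47.2 + 4.1Q.
Set SMC = demand: 47.2 + 4.1Q = 243.2 - 2.4Q → Q* = 30.1538.
Height of the DWL triangle at Q_m is SMC(Q_m) − demand(Q_m) = MEC(Q_m) = 40.2807.
DWL = ½ × 6.1971 × 40.2807 = 124.8118.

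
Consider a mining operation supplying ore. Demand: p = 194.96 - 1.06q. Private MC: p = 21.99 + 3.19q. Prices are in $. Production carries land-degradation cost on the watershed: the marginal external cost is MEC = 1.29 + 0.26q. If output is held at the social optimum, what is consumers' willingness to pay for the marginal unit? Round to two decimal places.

P = $154.61

Social marginal cost = private MC + MEC = 23.28 + 3.45q.
Set SMC = demand: 23.28 + 3.45q = 194.96 - 1.06q → q* = 38.0665.
Consumer price on the demand curve at q*: 194.96 − 1.06×38.0665 = 154.6095.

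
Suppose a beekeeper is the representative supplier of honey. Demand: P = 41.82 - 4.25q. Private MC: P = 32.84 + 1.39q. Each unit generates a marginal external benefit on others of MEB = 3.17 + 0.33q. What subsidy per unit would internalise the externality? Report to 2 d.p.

Social marginal cost = private MC − MEB = 29.67 + 1.06q.
Set SMC = demand: 29.67 + 1.06q = 41.82 - 4.25q → q* = 2.2881.
The Pigouvian subsidy equals MEB at q*: 3.17 + 0.33×2.2881 = 3.9251.

subsidy = 3.93 per unit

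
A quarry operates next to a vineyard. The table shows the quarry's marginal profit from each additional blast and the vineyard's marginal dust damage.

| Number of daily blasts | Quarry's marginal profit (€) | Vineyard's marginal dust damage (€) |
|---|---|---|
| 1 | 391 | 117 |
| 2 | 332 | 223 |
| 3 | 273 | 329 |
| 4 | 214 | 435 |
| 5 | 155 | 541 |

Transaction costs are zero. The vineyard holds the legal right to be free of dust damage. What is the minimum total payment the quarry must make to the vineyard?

Efficient level: marginal profit ≥ marginal dust damage through level 2, so k* = 2.
With the vineyard holding the right, the quarry must at least compensate total damage at k*: 117 + 223 = 340.

€340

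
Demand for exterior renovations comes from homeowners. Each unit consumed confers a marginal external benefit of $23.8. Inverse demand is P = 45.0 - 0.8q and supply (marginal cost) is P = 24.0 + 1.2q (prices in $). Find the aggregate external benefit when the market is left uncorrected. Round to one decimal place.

$249.9

Market equilibrium (private): 24.0 + 1.2q = 45.0 - 0.8q → q_m = 10.5000.
Total external benefit = MEB × q_m = 23.8 × 10.5000 = 249.9000.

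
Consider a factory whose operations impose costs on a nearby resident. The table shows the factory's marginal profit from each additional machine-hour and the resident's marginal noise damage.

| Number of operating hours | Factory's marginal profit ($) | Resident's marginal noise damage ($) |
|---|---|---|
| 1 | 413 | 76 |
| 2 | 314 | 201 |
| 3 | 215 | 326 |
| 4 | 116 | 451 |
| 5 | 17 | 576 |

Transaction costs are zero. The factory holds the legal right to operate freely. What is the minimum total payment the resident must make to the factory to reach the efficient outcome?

$348

Left alone the factory would choose level 5 (marginal profit stays positive).
Efficient level: k* = 2 (marginal profit ≥ marginal noise damage through 2).
The resident must at least cover the factory's forgone profit from cutting 5→2: 215 + 116 + 17 = 348.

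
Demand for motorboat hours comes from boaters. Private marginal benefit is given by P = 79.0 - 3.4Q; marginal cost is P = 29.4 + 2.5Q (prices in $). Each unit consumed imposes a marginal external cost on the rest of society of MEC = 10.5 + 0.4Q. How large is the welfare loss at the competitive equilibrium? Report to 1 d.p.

DWL = $15.3

Market equilibrium (private): 29.4 + 2.5Q = 79.0 - 3.4Q → Q_m = 8.4068.
Social marginal benefit = demand − MEC = 68.5 - 3.8Q.
Set SMB = MC: 68.5 - 3.8Q = 29.4 + 2.5Q → Q* = 6.2063.
Height of the DWL triangle at Q_m is MC(Q_m) − SMB(Q_m) = MEC(Q_m) = 13.8627.
DWL = ½ × 2.2005 × 13.8627 = 15.2524.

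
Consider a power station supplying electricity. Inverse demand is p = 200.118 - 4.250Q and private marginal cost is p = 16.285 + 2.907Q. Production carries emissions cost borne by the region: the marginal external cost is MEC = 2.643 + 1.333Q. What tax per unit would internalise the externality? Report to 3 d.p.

tax = 31.091 per unit

Social marginal cost = private MC + MEC = 18.928 + 4.240Q.
Set SMC = demand: 18.928 + 4.240Q = 200.118 - 4.250Q → Q* = 21.3416.
The Pigouvian tax equals MEC at Q*: 2.643 + 1.333×21.3416 = 31.0914.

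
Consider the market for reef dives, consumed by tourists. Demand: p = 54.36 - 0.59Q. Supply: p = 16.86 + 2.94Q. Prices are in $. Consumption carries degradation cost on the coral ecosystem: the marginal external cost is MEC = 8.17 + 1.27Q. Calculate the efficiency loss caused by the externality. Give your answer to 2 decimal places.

Market equilibrium (private): 16.86 + 2.94Q = 54.36 - 0.59Q → Q_m = 10.6232.
Social marginal benefit = demand − MEC = 46.19 - 1.86Q.
Set SMB = MC: 46.19 - 1.86Q = 16.86 + 2.94Q → Q* = 6.1104.
The loss is the area between SMB and MC from Q* to Q_m; with linear curves that's a triangle of height MEC(Q_m).
DWL = ½ × 4.5128 × 21.6615 = 48.8770.

DWL = $48.88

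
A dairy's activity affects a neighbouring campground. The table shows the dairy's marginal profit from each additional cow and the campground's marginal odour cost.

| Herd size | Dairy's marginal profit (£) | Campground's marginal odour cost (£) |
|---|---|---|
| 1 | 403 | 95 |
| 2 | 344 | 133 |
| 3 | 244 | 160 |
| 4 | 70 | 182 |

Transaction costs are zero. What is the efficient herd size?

3

Bargaining reaches the level where marginal profit last exceeds marginal odour cost.
That holds through level 3 (244 ≥ 160) but not at 4 (70 < 182).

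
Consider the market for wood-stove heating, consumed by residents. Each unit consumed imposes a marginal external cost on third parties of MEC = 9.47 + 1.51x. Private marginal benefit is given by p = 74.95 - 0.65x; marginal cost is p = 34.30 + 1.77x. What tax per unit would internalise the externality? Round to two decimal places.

tax = 21.45 per unit

Social marginal benefit = demand − MEC = 65.48 - 2.16x.
Set SMB = MC: 65.48 - 2.16x = 34.30 + 1.77x → x* = 7.9338.
The Pigouvian tax equals MEC at x*: 9.47 + 1.51×7.9338 = 21.4500.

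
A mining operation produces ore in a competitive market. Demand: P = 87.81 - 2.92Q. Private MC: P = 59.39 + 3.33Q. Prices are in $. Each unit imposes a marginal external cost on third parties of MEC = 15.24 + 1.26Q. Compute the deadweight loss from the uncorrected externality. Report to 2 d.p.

Market equilibrium (private): 59.39 + 3.33Q = 87.81 - 2.92Q → Q_m = 4.5472.
Social marginal cost = private MC + MEC = 74.63 + 4.59Q.
Set SMC = demand: 74.63 + 4.59Q = 87.81 - 2.92Q → Q* = 1.7550.
The loss is the area between SMC and demand from Q* to Q_m; with linear curves that's a triangle of height MEC(Q_m).
DWL = ½ × 2.7922 × 20.9695 = 29.2755.

DWL = $29.28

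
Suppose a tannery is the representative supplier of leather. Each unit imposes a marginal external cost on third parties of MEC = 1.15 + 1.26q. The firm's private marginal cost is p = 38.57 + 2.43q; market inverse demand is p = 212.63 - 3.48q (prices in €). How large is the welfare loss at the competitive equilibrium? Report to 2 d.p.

DWL = €102.08

Market equilibrium (private): 38.57 + 2.43q = 212.63 - 3.48q → q_m = 29.4518.
Social marginal cost = private MC + MEC = 39.72 + 3.69q.
Set SMC = demand: 39.72 + 3.69q = 212.63 - 3.48q → q* = 24.1158.
The welfare-loss triangle has base |q_m − q*| and height MEC(q_m) (the vertical gap between SMC and demand is zero at q* and MEC at q_m).
DWL = ½ × 5.3360 × 38.2592 = 102.0755.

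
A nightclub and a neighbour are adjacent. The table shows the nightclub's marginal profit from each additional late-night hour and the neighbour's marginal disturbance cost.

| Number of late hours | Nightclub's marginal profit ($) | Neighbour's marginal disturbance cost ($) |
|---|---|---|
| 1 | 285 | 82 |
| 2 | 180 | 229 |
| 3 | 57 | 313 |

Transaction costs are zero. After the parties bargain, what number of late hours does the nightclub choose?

1

Bargaining reaches the level where marginal profit last exceeds marginal disturbance cost.
That holds through level 1 (285 ≥ 82) but not at 2 (180 < 229).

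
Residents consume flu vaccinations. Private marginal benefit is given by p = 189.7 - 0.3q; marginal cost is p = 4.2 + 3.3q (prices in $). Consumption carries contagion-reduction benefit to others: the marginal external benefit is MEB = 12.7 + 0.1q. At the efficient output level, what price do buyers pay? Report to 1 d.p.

Social marginal benefit = demand + MEB = 202.4 - 0.2q.
Set SMB = MC: 202.4 - 0.2q = 4.2 + 3.3q → q* = 56.6286.
Consumer price on the demand curve at q*: 189.7 − 0.3×56.6286 = 172.7114.

P = $172.7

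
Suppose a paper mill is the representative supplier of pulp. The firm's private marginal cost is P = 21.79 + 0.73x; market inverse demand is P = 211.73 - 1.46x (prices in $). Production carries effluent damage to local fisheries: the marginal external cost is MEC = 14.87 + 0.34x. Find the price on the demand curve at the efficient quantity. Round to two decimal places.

P = $110.70

Social marginal cost = private MC + MEC = 36.66 + 1.07x.
Set SMC = demand: 36.66 + 1.07x = 211.73 - 1.46x → x* = 69.1976.
Consumer price on the demand curve at x*: 211.73 − 1.46×69.1976 = 110.7015.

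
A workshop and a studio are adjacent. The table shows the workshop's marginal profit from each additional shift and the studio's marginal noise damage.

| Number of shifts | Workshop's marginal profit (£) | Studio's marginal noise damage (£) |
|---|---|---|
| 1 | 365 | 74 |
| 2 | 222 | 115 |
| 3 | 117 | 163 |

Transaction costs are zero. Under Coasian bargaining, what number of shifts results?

2

Bargaining reaches the level where marginal profit last exceeds marginal noise damage.
That holds through level 2 (222 ≥ 115) but not at 3 (117 < 163).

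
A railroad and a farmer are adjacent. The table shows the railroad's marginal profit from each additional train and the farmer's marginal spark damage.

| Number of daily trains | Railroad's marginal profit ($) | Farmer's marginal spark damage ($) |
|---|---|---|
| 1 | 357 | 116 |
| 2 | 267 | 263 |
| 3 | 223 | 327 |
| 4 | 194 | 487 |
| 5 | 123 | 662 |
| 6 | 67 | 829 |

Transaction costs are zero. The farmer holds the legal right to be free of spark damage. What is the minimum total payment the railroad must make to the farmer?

$379

Efficient level: marginal profit ≥ marginal spark damage through level 2, so k* = 2.
With the farmer holding the right, the railroad must at least compensate total damage at k*: 116 + 263 = 379.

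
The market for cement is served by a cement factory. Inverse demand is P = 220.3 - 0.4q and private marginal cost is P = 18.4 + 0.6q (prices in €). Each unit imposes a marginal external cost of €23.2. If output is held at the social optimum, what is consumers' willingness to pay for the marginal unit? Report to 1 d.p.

P = €148.8

Social marginal cost = private MC + MEC = 41.6 + 0.6q.
Set SMC = demand: 41.6 + 0.6q = 220.3 - 0.4q → q* = 178.7000.
Consumer price on the demand curve at q*: 220.3 − 0.4×178.7000 = 148.8200.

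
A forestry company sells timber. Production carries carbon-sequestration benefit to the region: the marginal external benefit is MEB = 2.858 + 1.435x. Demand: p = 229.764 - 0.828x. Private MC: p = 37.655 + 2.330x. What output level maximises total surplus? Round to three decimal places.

x* = 113.156

Social marginal cost = private MC − MEB = 34.797 + 0.895x.
Set SMC = demand: 34.797 + 0.895x = 229.764 - 0.828x → x* = 113.1555.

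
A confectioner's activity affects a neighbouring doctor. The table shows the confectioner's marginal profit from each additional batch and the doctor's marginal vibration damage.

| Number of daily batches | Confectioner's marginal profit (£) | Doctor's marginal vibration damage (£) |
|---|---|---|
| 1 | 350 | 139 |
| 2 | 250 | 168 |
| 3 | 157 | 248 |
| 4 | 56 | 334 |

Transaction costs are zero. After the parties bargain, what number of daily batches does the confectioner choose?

2

Bargaining reaches the level where marginal profit last exceeds marginal vibration damage.
That holds through level 2 (250 ≥ 168) but not at 3 (157 < 248).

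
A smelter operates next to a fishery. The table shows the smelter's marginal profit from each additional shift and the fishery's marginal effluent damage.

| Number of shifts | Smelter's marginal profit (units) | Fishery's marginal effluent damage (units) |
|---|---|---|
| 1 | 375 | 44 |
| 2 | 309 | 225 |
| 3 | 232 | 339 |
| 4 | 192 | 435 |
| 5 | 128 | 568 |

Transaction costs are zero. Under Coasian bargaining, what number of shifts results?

Bargaining reaches the level where marginal profit last exceeds marginal effluent damage.
That holds through level 2 (309 ≥ 225) but not at 3 (232 < 339).

2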